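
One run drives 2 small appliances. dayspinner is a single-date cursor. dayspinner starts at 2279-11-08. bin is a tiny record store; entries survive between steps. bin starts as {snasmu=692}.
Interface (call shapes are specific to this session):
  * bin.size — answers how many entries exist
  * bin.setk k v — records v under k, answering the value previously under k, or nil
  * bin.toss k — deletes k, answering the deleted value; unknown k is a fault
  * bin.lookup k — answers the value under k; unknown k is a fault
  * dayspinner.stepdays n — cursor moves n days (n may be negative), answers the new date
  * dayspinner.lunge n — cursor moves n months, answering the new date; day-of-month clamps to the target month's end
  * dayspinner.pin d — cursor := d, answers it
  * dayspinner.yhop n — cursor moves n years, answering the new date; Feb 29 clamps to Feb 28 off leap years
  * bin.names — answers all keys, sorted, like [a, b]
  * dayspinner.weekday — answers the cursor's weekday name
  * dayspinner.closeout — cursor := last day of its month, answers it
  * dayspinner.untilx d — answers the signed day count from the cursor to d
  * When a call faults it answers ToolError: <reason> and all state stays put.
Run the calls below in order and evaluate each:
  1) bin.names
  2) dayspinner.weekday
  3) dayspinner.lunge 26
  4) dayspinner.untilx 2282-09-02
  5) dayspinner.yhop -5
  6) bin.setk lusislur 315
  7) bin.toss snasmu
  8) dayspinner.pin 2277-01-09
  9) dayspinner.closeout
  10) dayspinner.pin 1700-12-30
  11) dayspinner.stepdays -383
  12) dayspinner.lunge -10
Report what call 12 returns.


Answer: 1699-02-12

Derivation:
>> bin.names()
<< [snasmu]
>> dayspinner.weekday()
<< Saturday
>> dayspinner.lunge(n=26)
<< 2282-01-08
>> dayspinner.untilx(d=2282-09-02)
<< 237
>> dayspinner.yhop(n=-5)
<< 2277-01-08
>> bin.setk(k=lusislur, v=315)
<< nil
>> bin.toss(k=snasmu)
<< 692
>> dayspinner.pin(d=2277-01-09)
<< 2277-01-09
>> dayspinner.closeout()
<< 2277-01-31
>> dayspinner.pin(d=1700-12-30)
<< 1700-12-30
>> dayspinner.stepdays(n=-383)
<< 1699-12-12
>> dayspinner.lunge(n=-10)
<< 1699-02-12


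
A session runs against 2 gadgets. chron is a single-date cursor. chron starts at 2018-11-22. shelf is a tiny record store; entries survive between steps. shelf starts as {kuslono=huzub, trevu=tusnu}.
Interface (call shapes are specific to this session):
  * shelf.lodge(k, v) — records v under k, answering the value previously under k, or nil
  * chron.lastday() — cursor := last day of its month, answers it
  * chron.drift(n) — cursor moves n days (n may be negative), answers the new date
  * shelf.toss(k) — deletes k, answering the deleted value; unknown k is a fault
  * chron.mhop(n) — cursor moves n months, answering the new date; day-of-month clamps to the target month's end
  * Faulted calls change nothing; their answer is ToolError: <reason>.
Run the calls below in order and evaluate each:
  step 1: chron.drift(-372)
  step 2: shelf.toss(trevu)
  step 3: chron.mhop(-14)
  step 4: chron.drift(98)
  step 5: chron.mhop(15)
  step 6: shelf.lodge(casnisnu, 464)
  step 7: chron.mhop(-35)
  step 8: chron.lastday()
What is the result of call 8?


Answer: 2015-04-30

Derivation:
Step: chron.drift[n→-372]
Result: 2017-11-15
Step: shelf.toss[k→trevu]
Result: tusnu
Step: chron.mhop[n→-14]
Result: 2016-09-15
Step: chron.drift[n→98]
Result: 2016-12-22
Step: chron.mhop[n→15]
Result: 2018-03-22
Step: shelf.lodge[k→casnisnu; v→464]
Result: nil
Step: chron.mhop[n→-35]
Result: 2015-04-22
Step: chron.lastday[]
Result: 2015-04-30


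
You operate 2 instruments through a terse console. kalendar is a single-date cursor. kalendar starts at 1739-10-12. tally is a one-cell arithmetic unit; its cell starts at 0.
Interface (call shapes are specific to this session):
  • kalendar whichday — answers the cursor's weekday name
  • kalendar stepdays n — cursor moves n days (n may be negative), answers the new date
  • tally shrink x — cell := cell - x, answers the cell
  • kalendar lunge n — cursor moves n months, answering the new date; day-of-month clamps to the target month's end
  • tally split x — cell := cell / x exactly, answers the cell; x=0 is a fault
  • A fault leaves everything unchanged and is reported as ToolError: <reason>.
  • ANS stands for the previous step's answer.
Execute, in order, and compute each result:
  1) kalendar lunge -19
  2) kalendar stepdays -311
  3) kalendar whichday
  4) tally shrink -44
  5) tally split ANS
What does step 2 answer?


[in] kalendar lunge n: -19
= 1738-03-12
[in] kalendar stepdays n: -311
= 1737-05-05
[in] kalendar whichday
= Sunday
[in] tally shrink x: -44
= 44
[in] tally split x: ANS
= 1

Answer: 1737-05-05


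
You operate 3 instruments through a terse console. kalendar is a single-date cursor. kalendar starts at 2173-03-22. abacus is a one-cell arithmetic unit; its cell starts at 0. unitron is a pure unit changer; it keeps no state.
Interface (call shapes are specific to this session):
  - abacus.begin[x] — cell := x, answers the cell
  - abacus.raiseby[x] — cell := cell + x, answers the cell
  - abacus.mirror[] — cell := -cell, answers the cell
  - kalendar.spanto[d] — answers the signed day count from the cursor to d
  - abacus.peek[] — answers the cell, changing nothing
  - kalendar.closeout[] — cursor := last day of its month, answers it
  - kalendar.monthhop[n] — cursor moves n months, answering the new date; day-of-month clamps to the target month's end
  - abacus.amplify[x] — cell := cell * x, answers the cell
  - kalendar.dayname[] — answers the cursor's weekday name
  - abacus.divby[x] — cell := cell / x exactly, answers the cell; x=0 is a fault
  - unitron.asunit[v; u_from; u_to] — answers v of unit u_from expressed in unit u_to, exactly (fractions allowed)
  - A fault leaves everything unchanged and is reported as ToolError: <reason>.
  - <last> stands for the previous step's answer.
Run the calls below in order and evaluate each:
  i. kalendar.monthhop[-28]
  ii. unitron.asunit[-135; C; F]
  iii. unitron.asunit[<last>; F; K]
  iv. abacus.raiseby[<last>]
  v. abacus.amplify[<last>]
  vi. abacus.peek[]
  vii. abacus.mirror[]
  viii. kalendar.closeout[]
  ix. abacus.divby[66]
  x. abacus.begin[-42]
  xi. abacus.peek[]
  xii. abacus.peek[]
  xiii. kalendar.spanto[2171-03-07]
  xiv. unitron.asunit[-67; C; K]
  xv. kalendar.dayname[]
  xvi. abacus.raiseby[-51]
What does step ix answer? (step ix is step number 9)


;; 1. monthhop(n=-28) == 2170-11-22
;; 2. asunit(v=-135, u_from=C, u_to=F) == -211
;; 3. asunit(v=<last>, u_from=F, u_to=K) == 2763/20
;; 4. raiseby(x=<last>) == 2763/20
;; 5. amplify(x=<last>) == 7634169/400
;; 6. peek() == 7634169/400
;; 7. mirror() == -7634169/400
;; 8. closeout() == 2170-11-30
;; 9. divby(x=66) == -2544723/8800
;; 10. begin(x=-42) == -42
;; 11. peek() == -42
;; 12. peek() == -42
;; 13. spanto(d=2171-03-07) == 97
;; 14. asunit(v=-67, u_from=C, u_to=K) == 4123/20
;; 15. dayname() == Friday
;; 16. raiseby(x=-51) == -93

Answer: -2544723/8800


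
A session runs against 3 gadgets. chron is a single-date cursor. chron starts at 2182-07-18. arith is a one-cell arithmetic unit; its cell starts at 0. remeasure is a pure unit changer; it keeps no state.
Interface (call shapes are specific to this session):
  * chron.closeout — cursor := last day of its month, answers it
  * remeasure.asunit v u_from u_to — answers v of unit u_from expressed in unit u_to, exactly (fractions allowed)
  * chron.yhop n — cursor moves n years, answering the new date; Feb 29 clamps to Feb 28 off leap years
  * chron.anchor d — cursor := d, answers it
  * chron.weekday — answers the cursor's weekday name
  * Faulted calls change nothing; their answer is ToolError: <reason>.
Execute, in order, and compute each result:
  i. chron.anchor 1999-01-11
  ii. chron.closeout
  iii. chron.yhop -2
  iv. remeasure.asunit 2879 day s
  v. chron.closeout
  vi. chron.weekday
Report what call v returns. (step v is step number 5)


>> chron.anchor(d='1999-01-11')
<< 1999-01-11
>> chron.closeout()
<< 1999-01-31
>> chron.yhop(n='-2')
<< 1997-01-31
>> remeasure.asunit(v='2879', u_from='day', u_to='s')
<< 248745600
>> chron.closeout()
<< 1997-01-31
>> chron.weekday()
<< Friday

Answer: 1997-01-31


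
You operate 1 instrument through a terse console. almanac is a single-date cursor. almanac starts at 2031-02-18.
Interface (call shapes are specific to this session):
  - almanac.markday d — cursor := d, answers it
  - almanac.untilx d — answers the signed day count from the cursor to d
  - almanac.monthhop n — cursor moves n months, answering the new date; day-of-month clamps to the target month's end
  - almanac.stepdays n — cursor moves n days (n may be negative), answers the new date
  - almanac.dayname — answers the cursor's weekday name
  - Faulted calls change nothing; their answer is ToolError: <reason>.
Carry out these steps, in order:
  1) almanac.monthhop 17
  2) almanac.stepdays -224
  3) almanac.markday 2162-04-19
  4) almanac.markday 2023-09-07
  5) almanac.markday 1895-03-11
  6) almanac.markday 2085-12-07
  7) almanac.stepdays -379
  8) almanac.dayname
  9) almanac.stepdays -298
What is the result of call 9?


Answer: 2084-01-30

Derivation:
>> almanac.monthhop(n=17)
<< 2032-07-18
>> almanac.stepdays(n=-224)
<< 2031-12-07
>> almanac.markday(d=2162-04-19)
<< 2162-04-19
>> almanac.markday(d=2023-09-07)
<< 2023-09-07
>> almanac.markday(d=1895-03-11)
<< 1895-03-11
>> almanac.markday(d=2085-12-07)
<< 2085-12-07
>> almanac.stepdays(n=-379)
<< 2084-11-23
>> almanac.dayname()
<< Thursday
>> almanac.stepdays(n=-298)
<< 2084-01-30


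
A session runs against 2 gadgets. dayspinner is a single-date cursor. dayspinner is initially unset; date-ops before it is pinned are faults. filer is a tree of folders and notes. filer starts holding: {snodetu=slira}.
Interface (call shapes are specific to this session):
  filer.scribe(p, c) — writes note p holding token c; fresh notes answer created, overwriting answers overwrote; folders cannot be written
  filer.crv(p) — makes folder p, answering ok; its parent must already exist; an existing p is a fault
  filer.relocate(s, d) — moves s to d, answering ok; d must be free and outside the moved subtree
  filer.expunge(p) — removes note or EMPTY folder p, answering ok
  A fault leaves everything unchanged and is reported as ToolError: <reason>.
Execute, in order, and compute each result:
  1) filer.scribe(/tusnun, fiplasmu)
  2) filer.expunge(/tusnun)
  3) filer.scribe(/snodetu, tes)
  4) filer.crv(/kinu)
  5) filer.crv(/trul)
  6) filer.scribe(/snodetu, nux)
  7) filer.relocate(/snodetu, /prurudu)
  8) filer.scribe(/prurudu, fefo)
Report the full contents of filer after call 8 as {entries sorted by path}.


Invoking filer.scribe with p=/tusnun, c=fiplasmu, → created.
I invoke filer.expunge with p=/tusnun, which returns ok.
I call filer.scribe with p=/snodetu, c=tes, — result: overwrote.
Invoking filer.crv with p=/kinu: ok.
I call filer.crv with p=/trul, giving ok.
Calling filer.scribe with p=/snodetu, c=nux, and see overwrote.
Next I call filer.relocate with s=/snodetu, d=/prurudu: ok.
I use filer.scribe with p=/prurudu, c=fefo, — result: overwrote.

Answer: {kinu/, prurudu=fefo, trul/}


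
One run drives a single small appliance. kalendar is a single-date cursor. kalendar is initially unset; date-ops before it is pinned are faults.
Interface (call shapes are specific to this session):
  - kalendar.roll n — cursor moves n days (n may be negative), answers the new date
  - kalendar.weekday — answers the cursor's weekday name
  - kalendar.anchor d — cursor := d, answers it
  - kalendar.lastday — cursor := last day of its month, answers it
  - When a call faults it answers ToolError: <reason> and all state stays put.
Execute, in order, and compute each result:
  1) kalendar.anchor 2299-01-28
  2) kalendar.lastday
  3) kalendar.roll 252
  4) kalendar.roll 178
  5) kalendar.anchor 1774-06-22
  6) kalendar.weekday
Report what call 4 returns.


! kalendar.anchor(d: 2299-01-28) -> 2299-01-28
! kalendar.lastday() -> 2299-01-31
! kalendar.roll(n: 252) -> 2299-10-10
! kalendar.roll(n: 178) -> 2300-04-06
! kalendar.anchor(d: 1774-06-22) -> 1774-06-22
! kalendar.weekday() -> Wednesday

Answer: 2300-04-06


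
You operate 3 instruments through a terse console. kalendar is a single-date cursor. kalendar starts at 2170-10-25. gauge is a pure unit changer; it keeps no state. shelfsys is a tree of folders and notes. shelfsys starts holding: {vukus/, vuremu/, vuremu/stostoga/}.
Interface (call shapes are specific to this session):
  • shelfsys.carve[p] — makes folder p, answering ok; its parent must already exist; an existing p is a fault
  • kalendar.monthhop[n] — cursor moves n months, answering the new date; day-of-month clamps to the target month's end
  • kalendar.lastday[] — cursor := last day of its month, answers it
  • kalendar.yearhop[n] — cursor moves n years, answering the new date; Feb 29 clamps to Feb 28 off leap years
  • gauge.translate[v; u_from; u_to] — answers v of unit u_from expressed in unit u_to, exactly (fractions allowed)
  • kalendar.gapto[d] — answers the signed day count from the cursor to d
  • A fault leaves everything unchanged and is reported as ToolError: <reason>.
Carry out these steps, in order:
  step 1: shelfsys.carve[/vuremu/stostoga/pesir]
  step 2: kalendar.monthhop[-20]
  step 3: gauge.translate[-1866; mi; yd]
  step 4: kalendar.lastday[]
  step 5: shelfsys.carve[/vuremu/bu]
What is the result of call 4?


Answer: 2169-02-28

Derivation:
$ shelfsys.carve p→/vuremu/stostoga/pesir
[out] ok
$ kalendar.monthhop n→-20
[out] 2169-02-25
$ gauge.translate v→-1866 u_from→mi u_to→yd
[out] -3284160
$ kalendar.lastday
[out] 2169-02-28
$ shelfsys.carve p→/vuremu/bu
[out] ok


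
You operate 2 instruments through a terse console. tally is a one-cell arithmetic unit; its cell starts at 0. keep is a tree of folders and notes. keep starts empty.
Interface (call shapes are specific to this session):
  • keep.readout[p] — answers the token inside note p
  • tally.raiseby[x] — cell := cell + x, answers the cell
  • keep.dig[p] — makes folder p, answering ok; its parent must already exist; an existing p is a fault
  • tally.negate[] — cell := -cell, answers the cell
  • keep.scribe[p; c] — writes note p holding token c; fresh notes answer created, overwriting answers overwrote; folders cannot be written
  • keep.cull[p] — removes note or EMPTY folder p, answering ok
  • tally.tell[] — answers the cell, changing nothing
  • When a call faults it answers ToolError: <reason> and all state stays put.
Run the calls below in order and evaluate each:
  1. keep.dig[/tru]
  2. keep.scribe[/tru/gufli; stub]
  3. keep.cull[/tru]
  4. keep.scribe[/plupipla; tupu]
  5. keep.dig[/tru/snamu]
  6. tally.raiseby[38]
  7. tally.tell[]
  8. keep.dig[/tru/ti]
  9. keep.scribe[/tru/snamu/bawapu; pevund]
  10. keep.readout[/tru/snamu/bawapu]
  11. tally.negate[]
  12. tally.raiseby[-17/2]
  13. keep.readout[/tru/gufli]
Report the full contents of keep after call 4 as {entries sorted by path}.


Answer: {plupipla=tupu, tru/, tru/gufli=stub}

Derivation:
→ keep.dig(p='/tru')
← ok
→ keep.scribe(p='/tru/gufli', c='stub')
← created
→ keep.cull(p='/tru')
← ToolError: not empty
→ keep.scribe(p='/plupipla', c='tupu')
← created
→ keep.dig(p='/tru/snamu')
← ok
→ tally.raiseby(x='38')
← 38
→ tally.tell()
← 38
→ keep.dig(p='/tru/ti')
← ok
→ keep.scribe(p='/tru/snamu/bawapu', c='pevund')
← created
→ keep.readout(p='/tru/snamu/bawapu')
← pevund
→ tally.negate()
← -38
→ tally.raiseby(x='-17/2')
← -93/2
→ keep.readout(p='/tru/gufli')
← stub


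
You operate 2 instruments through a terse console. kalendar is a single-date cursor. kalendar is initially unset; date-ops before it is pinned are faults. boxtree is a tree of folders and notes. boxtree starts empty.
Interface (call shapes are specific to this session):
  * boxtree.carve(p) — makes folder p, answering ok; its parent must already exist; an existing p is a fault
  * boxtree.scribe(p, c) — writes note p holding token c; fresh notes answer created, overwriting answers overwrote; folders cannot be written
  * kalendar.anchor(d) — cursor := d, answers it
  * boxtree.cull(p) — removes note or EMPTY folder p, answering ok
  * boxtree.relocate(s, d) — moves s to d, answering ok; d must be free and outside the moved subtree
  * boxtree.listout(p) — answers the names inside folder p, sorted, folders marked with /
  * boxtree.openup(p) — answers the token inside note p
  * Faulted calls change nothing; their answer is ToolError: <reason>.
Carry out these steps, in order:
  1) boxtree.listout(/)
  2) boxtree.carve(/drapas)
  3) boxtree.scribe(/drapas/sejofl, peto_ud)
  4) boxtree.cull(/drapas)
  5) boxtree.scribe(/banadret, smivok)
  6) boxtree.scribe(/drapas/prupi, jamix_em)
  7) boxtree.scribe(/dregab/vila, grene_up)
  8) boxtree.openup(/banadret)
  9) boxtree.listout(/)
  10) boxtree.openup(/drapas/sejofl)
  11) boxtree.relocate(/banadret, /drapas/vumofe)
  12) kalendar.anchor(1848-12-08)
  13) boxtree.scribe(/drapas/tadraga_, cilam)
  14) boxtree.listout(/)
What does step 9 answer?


Answer: [banadret, drapas/]

Derivation:
// boxtree.listout(p→/) ~> []
// boxtree.carve(p→/drapas) ~> ok
// boxtree.scribe(p→/drapas/sejofl, c→peto_ud) ~> created
// boxtree.cull(p→/drapas) ~> ToolError: not empty
// boxtree.scribe(p→/banadret, c→smivok) ~> created
// boxtree.scribe(p→/drapas/prupi, c→jamix_em) ~> created
// boxtree.scribe(p→/dregab/vila, c→grene_up) ~> ToolError: no parent
// boxtree.openup(p→/banadret) ~> smivok
// boxtree.listout(p→/) ~> [banadret, drapas/]
// boxtree.openup(p→/drapas/sejofl) ~> peto_ud
// boxtree.relocate(s→/banadret, d→/drapas/vumofe) ~> ok
// kalendar.anchor(d→1848-12-08) ~> 1848-12-08
// boxtree.scribe(p→/drapas/tadraga_, c→cilam) ~> created
// boxtree.listout(p→/) ~> [drapas/]


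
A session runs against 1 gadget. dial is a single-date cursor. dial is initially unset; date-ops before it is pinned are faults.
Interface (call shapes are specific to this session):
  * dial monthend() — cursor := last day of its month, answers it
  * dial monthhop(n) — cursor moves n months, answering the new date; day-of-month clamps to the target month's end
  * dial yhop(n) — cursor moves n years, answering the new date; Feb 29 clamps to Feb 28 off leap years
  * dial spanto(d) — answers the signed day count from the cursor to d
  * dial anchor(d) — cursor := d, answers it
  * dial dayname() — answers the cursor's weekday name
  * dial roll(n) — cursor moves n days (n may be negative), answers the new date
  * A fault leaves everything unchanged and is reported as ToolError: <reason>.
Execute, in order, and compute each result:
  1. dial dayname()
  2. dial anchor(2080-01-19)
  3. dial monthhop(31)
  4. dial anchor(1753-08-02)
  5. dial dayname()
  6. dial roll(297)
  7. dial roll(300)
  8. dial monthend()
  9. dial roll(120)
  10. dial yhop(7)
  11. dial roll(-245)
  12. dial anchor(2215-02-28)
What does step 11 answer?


Answer: 1761-11-26

Derivation:
·→ dial dayname()
·← ToolError: no date set
·→ dial anchor(d=2080-01-19)
·← 2080-01-19
·→ dial monthhop(n=31)
·← 2082-08-19
·→ dial anchor(d=1753-08-02)
·← 1753-08-02
·→ dial dayname()
·← Thursday
·→ dial roll(n=297)
·← 1754-05-26
·→ dial roll(n=300)
·← 1755-03-22
·→ dial monthend()
·← 1755-03-31
·→ dial roll(n=120)
·← 1755-07-29
·→ dial yhop(n=7)
·← 1762-07-29
·→ dial roll(n=-245)
·← 1761-11-26
·→ dial anchor(d=2215-02-28)
·← 2215-02-28


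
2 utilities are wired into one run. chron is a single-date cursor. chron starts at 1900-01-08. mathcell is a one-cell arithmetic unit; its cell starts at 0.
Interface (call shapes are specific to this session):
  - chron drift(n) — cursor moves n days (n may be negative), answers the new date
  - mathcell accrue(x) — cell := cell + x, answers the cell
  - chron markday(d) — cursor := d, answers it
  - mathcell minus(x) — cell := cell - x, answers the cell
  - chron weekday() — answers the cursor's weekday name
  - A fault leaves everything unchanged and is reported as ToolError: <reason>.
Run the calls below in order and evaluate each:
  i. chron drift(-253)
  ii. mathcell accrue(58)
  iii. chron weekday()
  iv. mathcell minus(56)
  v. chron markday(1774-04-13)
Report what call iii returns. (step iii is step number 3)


Act: chron drift[n→-253]
Obs: 1899-04-30
Act: mathcell accrue[x→58]
Obs: 58
Act: chron weekday[]
Obs: Sunday
Act: mathcell minus[x→56]
Obs: 2
Act: chron markday[d→1774-04-13]
Obs: 1774-04-13

Answer: Sunday


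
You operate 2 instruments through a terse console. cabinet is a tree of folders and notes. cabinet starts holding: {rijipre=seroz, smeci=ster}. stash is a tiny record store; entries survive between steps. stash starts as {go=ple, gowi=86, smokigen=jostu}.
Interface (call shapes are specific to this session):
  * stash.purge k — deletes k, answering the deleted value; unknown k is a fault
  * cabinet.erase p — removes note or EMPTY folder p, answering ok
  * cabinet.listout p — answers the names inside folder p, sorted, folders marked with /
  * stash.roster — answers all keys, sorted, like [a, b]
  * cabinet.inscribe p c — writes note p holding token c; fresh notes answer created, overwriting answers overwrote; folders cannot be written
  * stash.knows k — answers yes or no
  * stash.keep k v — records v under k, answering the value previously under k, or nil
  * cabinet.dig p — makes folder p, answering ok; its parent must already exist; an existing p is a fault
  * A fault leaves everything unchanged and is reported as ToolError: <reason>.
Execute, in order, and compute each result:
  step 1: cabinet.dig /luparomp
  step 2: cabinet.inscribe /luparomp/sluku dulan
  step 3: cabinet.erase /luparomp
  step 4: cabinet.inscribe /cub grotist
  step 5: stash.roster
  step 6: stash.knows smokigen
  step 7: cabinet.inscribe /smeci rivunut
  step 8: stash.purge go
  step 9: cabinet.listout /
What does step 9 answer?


Answer: [cub, luparomp/, rijipre, smeci]

Derivation:
I call cabinet.dig passing p: /luparomp, and see ok.
I use cabinet.inscribe passing p: /luparomp/sluku, c: dulan: created.
I run cabinet.erase passing p: /luparomp, and see ToolError: not empty.
Calling cabinet.inscribe passing p: /cub, c: grotist, — result: created.
Now I run stash.roster, giving [go, gowi, smokigen].
I use stash.knows passing k: smokigen, → yes.
Now I run cabinet.inscribe passing p: /smeci, c: rivunut: overwrote.
I invoke stash.purge passing k: go, — result: ple.
I call cabinet.listout passing p: /, and get [cub, luparomp/, rijipre, smeci].


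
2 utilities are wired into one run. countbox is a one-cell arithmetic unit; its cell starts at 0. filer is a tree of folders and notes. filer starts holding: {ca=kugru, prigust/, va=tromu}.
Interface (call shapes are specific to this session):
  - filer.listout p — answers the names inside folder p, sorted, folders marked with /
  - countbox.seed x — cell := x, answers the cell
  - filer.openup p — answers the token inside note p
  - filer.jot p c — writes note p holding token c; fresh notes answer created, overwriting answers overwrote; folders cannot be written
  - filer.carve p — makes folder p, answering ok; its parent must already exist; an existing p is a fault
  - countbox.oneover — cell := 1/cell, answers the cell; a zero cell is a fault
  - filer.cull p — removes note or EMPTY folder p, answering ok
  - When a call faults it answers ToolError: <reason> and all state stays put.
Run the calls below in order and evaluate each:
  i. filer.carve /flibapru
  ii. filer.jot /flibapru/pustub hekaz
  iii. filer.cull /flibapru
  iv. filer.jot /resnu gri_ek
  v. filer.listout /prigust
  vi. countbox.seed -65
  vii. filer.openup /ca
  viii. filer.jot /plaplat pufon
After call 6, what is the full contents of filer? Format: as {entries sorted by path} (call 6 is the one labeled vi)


% filer.carve /flibapru
[out] ok
% filer.jot /flibapru/pustub hekaz
[out] created
% filer.cull /flibapru
[out] ToolError: not empty
% filer.jot /resnu gri_ek
[out] created
% filer.listout /prigust
[out] []
% countbox.seed -65
[out] -65
% filer.openup /ca
[out] kugru
% filer.jot /plaplat pufon
[out] created

Answer: {ca=kugru, flibapru/, flibapru/pustub=hekaz, prigust/, resnu=gri_ek, va=tromu}


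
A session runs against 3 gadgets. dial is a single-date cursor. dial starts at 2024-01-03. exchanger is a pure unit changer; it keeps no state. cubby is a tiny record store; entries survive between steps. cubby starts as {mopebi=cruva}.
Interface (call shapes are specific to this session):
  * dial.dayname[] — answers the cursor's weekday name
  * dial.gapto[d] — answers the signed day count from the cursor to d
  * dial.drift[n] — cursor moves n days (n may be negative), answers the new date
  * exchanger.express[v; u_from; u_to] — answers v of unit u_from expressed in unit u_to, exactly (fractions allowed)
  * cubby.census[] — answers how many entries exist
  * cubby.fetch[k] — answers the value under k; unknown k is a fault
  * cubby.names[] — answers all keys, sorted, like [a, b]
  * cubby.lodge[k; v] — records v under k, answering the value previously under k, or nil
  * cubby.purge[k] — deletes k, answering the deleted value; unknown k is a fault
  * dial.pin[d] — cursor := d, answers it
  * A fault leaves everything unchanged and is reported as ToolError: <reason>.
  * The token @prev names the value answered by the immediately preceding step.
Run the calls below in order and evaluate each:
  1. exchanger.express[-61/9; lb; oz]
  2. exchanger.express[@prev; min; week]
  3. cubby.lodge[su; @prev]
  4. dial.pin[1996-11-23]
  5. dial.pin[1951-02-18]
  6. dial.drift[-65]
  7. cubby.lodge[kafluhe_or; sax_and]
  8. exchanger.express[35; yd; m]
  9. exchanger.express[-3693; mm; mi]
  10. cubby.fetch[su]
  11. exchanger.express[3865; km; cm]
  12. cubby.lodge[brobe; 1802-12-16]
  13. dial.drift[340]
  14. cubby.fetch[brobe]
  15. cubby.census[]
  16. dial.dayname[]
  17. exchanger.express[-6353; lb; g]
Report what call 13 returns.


Answer: 1951-11-20

Derivation:
Step: express[-61/9; lb; oz]
Result: -976/9
Step: express[@prev; min; week]
Result: -61/5670
Step: lodge[su; @prev]
Result: nil
Step: pin[1996-11-23]
Result: 1996-11-23
Step: pin[1951-02-18]
Result: 1951-02-18
Step: drift[-65]
Result: 1950-12-15
Step: lodge[kafluhe_or; sax_and]
Result: nil
Step: express[35; yd; m]
Result: 8001/250
Step: express[-3693; mm; mi]
Result: -1231/536448
Step: fetch[su]
Result: -61/5670
Step: express[3865; km; cm]
Result: 386500000
Step: lodge[brobe; 1802-12-16]
Result: nil
Step: drift[340]
Result: 1951-11-20
Step: fetch[brobe]
Result: 1802-12-16
Step: census[]
Result: 4
Step: dayname[]
Result: Tuesday
Step: express[-6353; lb; g]
Result: -288167232661/100000


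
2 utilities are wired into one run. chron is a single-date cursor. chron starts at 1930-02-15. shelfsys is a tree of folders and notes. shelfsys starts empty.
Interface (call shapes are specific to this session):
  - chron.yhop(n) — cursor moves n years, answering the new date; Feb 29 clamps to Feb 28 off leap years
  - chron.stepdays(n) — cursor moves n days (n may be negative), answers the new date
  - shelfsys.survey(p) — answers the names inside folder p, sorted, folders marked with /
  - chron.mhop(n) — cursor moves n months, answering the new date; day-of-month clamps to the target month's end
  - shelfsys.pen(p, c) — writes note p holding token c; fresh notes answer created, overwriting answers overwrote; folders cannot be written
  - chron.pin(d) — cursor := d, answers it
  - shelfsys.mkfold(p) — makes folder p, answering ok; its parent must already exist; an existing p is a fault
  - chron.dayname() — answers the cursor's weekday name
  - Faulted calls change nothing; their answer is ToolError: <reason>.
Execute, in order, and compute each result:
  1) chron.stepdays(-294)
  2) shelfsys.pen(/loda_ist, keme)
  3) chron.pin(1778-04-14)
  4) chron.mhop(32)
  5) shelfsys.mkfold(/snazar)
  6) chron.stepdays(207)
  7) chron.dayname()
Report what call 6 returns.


// stepdays(-294) : 1929-04-27
// pen(/loda_ist, keme) : created
// pin(1778-04-14) : 1778-04-14
// mhop(32) : 1780-12-14
// mkfold(/snazar) : ok
// stepdays(207) : 1781-07-09
// dayname() : Monday

Answer: 1781-07-09


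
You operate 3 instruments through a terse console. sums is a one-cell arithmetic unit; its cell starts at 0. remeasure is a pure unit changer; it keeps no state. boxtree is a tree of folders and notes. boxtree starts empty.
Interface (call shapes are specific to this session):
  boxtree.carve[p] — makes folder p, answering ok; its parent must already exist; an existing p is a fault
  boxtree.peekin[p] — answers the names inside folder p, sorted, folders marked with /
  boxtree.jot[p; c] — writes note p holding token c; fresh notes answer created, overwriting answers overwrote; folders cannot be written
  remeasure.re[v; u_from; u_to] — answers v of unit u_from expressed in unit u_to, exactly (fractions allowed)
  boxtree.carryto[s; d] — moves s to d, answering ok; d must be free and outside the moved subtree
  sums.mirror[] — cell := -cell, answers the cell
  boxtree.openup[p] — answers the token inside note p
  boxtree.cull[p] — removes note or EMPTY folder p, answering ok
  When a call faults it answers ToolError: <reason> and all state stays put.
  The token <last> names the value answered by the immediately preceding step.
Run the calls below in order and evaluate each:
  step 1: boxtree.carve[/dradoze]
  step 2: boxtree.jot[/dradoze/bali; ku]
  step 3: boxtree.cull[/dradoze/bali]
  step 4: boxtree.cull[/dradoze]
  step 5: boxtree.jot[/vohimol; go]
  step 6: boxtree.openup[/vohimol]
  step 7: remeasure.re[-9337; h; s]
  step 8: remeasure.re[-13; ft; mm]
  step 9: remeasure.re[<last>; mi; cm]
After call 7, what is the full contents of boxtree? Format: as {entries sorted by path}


I invoke boxtree.carve with p=/dradoze: ok.
Then boxtree.jot with p=/dradoze/bali, c=ku, and see created.
I use boxtree.cull with p=/dradoze/bali, → ok.
I run boxtree.cull with p=/dradoze, and get ok.
I call boxtree.jot with p=/vohimol, c=go, yielding created.
I run boxtree.openup with p=/vohimol: go.
Next I call remeasure.re with v=-9337, u_from=h, u_to=s, yielding -33613200.
I invoke remeasure.re with v=-13, u_from=ft, u_to=mm, and observe -19812/5.
I invoke remeasure.re with v=<last>, u_from=mi, u_to=cm, giving -15942161664/25.

Answer: {vohimol=go}


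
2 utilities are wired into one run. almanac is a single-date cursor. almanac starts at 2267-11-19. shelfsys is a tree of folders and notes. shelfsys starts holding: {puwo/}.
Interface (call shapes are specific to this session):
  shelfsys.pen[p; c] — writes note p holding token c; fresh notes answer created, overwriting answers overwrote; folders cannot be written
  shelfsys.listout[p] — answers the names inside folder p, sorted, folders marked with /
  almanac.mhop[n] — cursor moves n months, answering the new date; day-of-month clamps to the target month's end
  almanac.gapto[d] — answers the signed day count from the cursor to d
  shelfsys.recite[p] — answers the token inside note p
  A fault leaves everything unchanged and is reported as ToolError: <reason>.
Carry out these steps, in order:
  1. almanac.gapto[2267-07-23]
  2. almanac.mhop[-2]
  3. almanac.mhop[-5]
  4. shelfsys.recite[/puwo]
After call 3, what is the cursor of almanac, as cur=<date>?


Answer: cur=2267-04-19

Derivation:
% almanac.gapto(d=2267-07-23) -> -119
% almanac.mhop(n=-2) -> 2267-09-19
% almanac.mhop(n=-5) -> 2267-04-19
% shelfsys.recite(p=/puwo) -> ToolError: is a directory


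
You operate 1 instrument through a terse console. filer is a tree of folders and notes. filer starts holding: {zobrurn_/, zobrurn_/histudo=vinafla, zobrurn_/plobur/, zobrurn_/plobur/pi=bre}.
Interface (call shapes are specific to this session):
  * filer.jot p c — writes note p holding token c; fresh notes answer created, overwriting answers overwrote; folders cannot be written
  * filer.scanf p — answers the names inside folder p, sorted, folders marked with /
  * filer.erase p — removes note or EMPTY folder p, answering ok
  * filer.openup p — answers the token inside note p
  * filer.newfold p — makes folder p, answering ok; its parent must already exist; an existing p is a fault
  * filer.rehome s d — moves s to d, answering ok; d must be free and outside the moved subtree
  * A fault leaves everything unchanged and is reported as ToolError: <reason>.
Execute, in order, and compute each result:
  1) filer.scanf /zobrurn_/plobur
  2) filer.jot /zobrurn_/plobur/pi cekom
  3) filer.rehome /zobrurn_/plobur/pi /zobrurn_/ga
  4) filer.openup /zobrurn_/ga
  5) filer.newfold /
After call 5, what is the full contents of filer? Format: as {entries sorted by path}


Answer: {zobrurn_/, zobrurn_/ga=cekom, zobrurn_/histudo=vinafla, zobrurn_/plobur/}

Derivation:
CALL scanf[p: /zobrurn_/plobur]
RET  [pi]
CALL jot[p: /zobrurn_/plobur/pi; c: cekom]
RET  overwrote
CALL rehome[s: /zobrurn_/plobur/pi; d: /zobrurn_/ga]
RET  ok
CALL openup[p: /zobrurn_/ga]
RET  cekom
CALL newfold[p: /]
RET  ToolError: exists


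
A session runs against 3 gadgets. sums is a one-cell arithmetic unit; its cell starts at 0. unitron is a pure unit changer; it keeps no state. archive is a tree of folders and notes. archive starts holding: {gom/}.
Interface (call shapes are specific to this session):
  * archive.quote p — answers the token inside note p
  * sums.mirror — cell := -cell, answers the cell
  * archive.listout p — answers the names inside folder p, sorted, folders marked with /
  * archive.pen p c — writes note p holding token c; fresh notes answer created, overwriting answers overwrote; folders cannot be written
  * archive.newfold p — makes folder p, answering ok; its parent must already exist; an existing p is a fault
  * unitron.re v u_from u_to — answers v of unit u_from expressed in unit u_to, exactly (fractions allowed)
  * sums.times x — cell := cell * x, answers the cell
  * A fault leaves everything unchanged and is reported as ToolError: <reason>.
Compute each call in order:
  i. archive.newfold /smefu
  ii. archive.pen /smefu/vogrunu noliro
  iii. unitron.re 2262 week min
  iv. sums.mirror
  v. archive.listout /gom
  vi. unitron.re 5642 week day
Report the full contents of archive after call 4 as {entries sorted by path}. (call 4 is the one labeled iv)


==> archive.newfold(/smefu)
<== ok
==> archive.pen(/smefu/vogrunu, noliro)
<== created
==> unitron.re(2262, week, min)
<== 22800960
==> sums.mirror()
<== 0
==> archive.listout(/gom)
<== []
==> unitron.re(5642, week, day)
<== 39494

Answer: {gom/, smefu/, smefu/vogrunu=noliro}


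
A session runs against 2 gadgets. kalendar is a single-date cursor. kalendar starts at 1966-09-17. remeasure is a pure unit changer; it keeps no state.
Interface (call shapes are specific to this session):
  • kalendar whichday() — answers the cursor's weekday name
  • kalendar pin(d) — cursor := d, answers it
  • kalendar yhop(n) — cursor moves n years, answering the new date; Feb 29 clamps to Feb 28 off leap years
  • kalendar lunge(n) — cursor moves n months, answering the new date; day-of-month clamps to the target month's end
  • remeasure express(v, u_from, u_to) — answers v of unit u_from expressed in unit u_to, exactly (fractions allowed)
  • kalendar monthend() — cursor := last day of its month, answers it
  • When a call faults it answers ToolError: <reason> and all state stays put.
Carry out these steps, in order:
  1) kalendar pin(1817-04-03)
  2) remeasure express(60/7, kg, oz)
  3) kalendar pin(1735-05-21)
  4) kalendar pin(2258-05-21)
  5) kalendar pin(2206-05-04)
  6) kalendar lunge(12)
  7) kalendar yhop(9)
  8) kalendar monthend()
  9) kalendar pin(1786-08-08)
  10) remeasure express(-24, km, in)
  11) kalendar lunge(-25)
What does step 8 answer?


Answer: 2216-05-31

Derivation:
;; kalendar pin(1817-04-03) : 1817-04-03
;; remeasure express(60/7, kg, oz) : 96000000000/317514659
;; kalendar pin(1735-05-21) : 1735-05-21
;; kalendar pin(2258-05-21) : 2258-05-21
;; kalendar pin(2206-05-04) : 2206-05-04
;; kalendar lunge(12) : 2207-05-04
;; kalendar yhop(9) : 2216-05-04
;; kalendar monthend() : 2216-05-31
;; kalendar pin(1786-08-08) : 1786-08-08
;; remeasure express(-24, km, in) : -120000000/127
;; kalendar lunge(-25) : 1784-07-08


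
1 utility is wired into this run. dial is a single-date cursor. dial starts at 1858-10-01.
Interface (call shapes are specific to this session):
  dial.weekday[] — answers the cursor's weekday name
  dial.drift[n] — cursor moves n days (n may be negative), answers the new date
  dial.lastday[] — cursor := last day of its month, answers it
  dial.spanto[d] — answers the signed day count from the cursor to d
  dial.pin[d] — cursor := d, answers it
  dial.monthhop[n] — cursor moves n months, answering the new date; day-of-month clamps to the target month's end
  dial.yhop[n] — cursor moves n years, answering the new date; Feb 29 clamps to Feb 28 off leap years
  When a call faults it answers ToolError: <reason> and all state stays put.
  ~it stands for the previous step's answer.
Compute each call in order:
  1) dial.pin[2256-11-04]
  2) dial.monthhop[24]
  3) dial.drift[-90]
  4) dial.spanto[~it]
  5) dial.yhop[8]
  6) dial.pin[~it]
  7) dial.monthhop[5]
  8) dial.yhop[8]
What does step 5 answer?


Answer: 2266-08-06

Derivation:
-> dial.pin(d=2256-11-04)
<- 2256-11-04
-> dial.monthhop(n=24)
<- 2258-11-04
-> dial.drift(n=-90)
<- 2258-08-06
-> dial.spanto(d=~it)
<- 0
-> dial.yhop(n=8)
<- 2266-08-06
-> dial.pin(d=~it)
<- 2266-08-06
-> dial.monthhop(n=5)
<- 2267-01-06
-> dial.yhop(n=8)
<- 2275-01-06


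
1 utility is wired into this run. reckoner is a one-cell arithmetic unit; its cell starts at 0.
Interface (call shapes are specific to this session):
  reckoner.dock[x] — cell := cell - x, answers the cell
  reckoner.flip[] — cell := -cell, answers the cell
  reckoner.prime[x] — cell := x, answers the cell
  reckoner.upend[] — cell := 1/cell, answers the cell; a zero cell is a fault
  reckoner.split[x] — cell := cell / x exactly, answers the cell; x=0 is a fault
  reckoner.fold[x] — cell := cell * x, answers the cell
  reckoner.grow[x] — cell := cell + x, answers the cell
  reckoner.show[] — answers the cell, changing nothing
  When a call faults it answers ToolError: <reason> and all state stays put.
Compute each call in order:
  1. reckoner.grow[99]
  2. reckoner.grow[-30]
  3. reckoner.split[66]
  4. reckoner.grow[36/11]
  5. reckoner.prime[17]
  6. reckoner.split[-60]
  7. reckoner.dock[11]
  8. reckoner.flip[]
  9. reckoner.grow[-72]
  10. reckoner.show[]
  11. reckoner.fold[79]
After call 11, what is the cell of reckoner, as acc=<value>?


Answer: acc=-287797/60

Derivation:
[in] grow x='99'
[out] 99
[in] grow x='-30'
[out] 69
[in] split x='66'
[out] 23/22
[in] grow x='36/11'
[out] 95/22
[in] prime x='17'
[out] 17
[in] split x='-60'
[out] -17/60
[in] dock x='11'
[out] -677/60
[in] flip
[out] 677/60
[in] grow x='-72'
[out] -3643/60
[in] show
[out] -3643/60
[in] fold x='79'
[out] -287797/60


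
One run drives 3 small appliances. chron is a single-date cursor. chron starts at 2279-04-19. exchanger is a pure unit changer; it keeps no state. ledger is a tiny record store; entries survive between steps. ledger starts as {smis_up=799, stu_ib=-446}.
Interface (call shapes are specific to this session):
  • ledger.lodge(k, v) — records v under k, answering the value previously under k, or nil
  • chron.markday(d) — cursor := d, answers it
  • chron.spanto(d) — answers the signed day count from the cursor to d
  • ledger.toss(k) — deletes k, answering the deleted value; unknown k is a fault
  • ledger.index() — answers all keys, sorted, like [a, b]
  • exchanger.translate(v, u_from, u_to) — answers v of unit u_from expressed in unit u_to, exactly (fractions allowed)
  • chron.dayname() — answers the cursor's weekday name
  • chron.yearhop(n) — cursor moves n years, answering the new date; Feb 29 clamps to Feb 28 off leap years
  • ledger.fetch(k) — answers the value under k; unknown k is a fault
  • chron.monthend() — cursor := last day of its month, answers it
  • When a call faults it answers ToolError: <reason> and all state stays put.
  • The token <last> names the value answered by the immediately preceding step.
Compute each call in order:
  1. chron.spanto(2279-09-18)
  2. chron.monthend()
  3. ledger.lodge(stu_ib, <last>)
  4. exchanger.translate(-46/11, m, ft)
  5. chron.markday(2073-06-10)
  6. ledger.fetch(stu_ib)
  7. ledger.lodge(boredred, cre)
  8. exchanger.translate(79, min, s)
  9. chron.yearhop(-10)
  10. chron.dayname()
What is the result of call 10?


Answer: Sunday

Derivation:
>>> spanto d→2279-09-18
= 152
>>> monthend
= 2279-04-30
>>> lodge k→stu_ib v→<last>
= -446
>>> translate v→-46/11 u_from→m u_to→ft
= -57500/4191
>>> markday d→2073-06-10
= 2073-06-10
>>> fetch k→stu_ib
= 2279-04-30
>>> lodge k→boredred v→cre
= nil
>>> translate v→79 u_from→min u_to→s
= 4740
>>> yearhop n→-10
= 2063-06-10
>>> dayname
= Sunday
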